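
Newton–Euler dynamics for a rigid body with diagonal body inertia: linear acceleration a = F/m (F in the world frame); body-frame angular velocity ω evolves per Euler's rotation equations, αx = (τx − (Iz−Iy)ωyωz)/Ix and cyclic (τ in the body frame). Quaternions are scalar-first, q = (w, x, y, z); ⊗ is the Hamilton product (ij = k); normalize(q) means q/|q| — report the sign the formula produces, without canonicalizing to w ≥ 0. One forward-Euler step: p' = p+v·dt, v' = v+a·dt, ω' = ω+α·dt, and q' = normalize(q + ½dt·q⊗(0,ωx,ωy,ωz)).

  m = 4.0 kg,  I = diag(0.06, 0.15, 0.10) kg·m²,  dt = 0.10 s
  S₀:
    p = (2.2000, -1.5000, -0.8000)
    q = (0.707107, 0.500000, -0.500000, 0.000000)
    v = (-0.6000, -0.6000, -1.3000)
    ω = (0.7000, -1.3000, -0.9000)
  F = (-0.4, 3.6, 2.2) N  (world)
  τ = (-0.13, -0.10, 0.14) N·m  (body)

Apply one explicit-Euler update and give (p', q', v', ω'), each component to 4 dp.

p' = (2.1400, -1.5600, -0.9300)
q' = (0.6547, 0.5452, -0.5215, -0.0466)
v' = (-0.6100, -0.5100, -1.2450)
ω' = (0.5808, -1.3835, -0.6781)

a = (-0.1000, 0.9000, 0.5500)
p' = p + v·dt = (2.1400, -1.5600, -0.9300)
v + (F/m)dt = (-0.6100, -0.5100, -1.2450)
angular accel α = (-1.1917, -0.8347, 2.2190)
ω + α·dt = (0.5808, -1.3835, -0.6781)
q⊗(0,ω) = (-1.0000000, 0.9449749, -0.4692391, -0.9363963)
updated quaternion q' = (0.6547, 0.5452, -0.5215, -0.0466)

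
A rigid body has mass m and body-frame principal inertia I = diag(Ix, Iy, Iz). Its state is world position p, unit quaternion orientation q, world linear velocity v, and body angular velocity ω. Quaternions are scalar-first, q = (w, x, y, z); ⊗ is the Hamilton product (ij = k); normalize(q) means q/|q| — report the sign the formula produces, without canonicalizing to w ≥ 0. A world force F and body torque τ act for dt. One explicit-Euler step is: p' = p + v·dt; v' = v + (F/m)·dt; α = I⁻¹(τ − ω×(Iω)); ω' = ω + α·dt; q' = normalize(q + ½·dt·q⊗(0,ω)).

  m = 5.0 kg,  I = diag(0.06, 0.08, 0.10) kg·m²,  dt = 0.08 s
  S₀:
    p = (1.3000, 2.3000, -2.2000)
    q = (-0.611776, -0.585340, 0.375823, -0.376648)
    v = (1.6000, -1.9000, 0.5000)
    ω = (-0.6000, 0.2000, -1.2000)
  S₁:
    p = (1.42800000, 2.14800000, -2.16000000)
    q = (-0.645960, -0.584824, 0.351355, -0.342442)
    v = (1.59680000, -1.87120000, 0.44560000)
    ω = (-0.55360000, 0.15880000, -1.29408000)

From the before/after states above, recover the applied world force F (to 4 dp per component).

F = (-0.2000, 1.8000, -3.4000)

Δv = v₁−v₀ = (-0.00320000, 0.02880000, -0.05440000)
applied force F = (-0.2000, 1.8000, -3.4000)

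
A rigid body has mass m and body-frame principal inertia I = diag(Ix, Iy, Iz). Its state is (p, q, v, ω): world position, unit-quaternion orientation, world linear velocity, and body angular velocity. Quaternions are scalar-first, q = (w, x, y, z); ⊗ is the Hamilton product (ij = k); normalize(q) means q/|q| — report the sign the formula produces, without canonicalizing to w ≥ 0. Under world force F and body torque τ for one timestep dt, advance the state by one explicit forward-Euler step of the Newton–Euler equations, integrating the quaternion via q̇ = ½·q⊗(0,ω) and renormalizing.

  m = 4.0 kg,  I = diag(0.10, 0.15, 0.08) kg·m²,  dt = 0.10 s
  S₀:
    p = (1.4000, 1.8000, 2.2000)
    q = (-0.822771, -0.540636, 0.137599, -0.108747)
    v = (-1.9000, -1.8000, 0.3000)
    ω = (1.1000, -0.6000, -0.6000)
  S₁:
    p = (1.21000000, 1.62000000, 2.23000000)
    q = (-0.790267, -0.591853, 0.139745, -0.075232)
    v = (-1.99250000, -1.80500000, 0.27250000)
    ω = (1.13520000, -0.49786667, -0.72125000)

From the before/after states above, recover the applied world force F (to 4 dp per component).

F = (-3.7000, -0.2000, -1.1000)

velocity change Δv = (-0.09250000, -0.00500000, -0.02750000)
applied force F = (-3.7000, -0.2000, -1.1000)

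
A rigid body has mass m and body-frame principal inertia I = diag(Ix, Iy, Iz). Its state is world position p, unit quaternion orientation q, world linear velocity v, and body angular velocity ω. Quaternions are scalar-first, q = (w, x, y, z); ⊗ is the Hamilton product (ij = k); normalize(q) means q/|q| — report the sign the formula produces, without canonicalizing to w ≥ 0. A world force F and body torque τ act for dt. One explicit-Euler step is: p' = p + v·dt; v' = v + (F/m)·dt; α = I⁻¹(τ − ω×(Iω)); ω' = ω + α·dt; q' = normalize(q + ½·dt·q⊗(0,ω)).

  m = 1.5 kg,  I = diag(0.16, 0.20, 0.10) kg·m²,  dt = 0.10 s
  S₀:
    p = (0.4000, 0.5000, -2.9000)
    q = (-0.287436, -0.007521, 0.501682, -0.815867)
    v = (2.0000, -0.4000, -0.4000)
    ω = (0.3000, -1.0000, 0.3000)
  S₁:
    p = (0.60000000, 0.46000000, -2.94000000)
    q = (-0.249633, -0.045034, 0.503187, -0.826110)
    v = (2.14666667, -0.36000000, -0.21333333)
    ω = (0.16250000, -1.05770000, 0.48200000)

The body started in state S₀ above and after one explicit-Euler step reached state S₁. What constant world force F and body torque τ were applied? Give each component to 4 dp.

Δω = ω₁−ω₀ = (-0.13750000, -0.05770000, 0.18200000)
I·α + gyro = (-0.1900, -0.1100, 0.1700)
Δv = v₁−v₀ = (0.14666667, 0.04000000, 0.18666667)
applied force F = (2.2000, 0.6000, 2.8000)

F = (2.2000, 0.6000, 2.8000)
τ = (-0.1900, -0.1100, 0.1700)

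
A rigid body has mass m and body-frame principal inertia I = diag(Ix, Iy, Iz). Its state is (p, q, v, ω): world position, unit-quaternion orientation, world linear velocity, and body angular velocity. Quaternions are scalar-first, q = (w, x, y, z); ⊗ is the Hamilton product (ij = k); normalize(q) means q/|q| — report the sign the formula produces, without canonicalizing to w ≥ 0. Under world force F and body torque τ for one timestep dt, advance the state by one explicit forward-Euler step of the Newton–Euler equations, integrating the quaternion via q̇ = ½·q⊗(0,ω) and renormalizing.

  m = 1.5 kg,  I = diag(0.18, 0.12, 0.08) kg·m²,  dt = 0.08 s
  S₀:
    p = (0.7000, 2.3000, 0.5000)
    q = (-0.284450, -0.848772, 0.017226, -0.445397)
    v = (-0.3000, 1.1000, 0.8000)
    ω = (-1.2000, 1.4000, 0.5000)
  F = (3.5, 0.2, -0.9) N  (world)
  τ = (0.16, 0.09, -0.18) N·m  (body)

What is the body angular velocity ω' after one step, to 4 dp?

ω' = (-1.1164, 1.5000, 0.2192)

ω×(Iω) gyroscopic = (-0.0280, -0.0600, 0.1008)
(τ − ω×Iω)/I = (1.0444, 1.2500, -3.5100)
ω + α·dt = (-1.1164, 1.5000, 0.2192)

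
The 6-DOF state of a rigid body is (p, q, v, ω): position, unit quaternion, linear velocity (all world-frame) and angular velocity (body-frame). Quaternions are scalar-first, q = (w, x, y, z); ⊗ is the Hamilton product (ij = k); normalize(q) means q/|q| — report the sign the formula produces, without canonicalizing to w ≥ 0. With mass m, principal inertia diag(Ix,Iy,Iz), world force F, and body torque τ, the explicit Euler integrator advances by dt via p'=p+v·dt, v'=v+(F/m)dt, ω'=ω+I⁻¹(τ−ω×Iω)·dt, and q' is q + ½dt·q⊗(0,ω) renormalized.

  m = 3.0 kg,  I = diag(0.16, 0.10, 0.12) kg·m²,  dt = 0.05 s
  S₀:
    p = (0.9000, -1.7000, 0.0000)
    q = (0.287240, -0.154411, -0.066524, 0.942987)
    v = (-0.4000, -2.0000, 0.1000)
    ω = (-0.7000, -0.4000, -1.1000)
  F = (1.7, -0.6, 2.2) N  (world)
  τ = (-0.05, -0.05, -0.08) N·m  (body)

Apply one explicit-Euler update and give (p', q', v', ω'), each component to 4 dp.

p' = (0.8800, -1.8000, 0.0050)
q' = (0.3096, -0.1481, -0.0901, 0.9349)
v' = (-0.3717, -2.0100, 0.1367)
ω' = (-0.7184, -0.4404, -1.1263)

ω×(Iω) gyroscopic = (0.0088, 0.0308, -0.0168)
angular accel α = (-0.3675, -0.8080, -0.5267)
new body rate ω' = (-0.7184, -0.4404, -1.1263)
Hamilton product q⊗(0,ω) = (0.9025884, 0.2493032, -0.9448390, -0.3007664)
q' = normalize(q + ½dt·q⊗(0,ω)) = (0.3096, -0.1481, -0.0901, 0.9349)
linear accel F/m = (0.5667, -0.2000, 0.7333)
p + v·dt = (0.8800, -1.8000, 0.0050)
new velocity v' = (-0.3717, -2.0100, 0.1367)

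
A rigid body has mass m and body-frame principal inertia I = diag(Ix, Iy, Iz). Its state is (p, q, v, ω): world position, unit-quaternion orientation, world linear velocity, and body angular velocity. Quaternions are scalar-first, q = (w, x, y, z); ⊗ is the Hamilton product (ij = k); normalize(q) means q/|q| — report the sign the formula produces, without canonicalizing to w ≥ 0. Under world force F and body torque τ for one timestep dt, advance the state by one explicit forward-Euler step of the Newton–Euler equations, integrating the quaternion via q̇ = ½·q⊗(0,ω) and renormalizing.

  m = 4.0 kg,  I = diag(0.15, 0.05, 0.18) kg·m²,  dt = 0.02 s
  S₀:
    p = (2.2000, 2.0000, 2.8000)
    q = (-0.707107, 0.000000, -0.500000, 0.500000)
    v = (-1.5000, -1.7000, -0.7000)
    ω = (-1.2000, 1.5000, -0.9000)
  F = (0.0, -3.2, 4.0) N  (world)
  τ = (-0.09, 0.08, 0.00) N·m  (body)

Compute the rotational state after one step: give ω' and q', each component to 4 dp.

precession coupling ω×(Iω) = (-0.1755, -0.0324, 0.1800)
(τ − ω×Iω)/I = (0.5700, 2.2480, -1.0000)
ω + α·dt = (-1.1886, 1.5450, -0.9200)
q⊗(0,ω) = (1.2000000, 0.5485284, -1.6606605, 0.0363963)
q' = normalize(q + ½dt·q⊗(0,ω)) = (-0.6950, 0.0055, -0.5165, 0.5003)

ω' = (-1.1886, 1.5450, -0.9200)
q' = (-0.6950, 0.0055, -0.5165, 0.5003)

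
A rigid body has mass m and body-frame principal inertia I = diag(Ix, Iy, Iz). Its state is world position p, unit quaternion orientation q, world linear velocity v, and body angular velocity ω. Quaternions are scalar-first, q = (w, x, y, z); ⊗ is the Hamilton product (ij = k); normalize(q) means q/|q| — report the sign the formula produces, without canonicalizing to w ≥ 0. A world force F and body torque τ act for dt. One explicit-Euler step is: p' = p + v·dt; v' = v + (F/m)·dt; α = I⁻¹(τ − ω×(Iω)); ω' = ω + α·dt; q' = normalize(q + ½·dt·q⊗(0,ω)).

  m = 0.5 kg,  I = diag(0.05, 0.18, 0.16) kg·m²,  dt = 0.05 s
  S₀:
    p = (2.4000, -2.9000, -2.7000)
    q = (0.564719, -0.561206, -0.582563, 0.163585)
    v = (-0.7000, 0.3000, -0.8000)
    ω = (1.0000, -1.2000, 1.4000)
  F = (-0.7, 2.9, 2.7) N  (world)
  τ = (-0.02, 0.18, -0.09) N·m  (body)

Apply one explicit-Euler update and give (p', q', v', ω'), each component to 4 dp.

new position p' = (2.3650, -2.8850, -2.7400)
v + (F/m)dt = (-0.7700, 0.5900, -0.5300)
angular accel α = (-1.0720, 1.8556, 0.4125)
new body rate ω' = (0.9464, -1.1072, 1.4206)
q⊗(0,ω) = (-0.3668886, -0.0545672, 0.2716106, 2.0466168)
updated quaternion q' = (0.5548, -0.5618, -0.5750, 0.2145)

p' = (2.3650, -2.8850, -2.7400)
q' = (0.5548, -0.5618, -0.5750, 0.2145)
v' = (-0.7700, 0.5900, -0.5300)
ω' = (0.9464, -1.1072, 1.4206)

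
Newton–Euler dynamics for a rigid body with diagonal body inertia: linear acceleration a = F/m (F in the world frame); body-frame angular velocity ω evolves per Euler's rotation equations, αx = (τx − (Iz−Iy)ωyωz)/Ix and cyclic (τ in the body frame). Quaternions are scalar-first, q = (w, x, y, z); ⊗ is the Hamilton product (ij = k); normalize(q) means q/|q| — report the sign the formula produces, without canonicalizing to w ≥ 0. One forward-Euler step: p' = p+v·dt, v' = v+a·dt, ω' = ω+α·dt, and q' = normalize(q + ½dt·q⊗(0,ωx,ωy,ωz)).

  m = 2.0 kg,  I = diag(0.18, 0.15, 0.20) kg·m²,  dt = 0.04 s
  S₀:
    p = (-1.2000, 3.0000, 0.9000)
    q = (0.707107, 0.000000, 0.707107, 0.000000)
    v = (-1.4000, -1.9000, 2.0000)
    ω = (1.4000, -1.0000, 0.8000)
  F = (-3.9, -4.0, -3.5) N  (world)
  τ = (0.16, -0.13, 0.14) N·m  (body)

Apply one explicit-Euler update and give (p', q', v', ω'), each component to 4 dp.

p' = (-1.2560, 2.9240, 0.9800)
q' = (0.7207, 0.0311, 0.6925, -0.0085)
v' = (-1.4780, -1.9800, 1.9300)
ω' = (1.4444, -1.0287, 0.8196)

ω×(Iω) gyroscopic = (-0.0400, -0.0224, 0.0420)
(τ − ω×Iω)/I = (1.1111, -0.7173, 0.4900)
ω' = ω + α·dt = (1.4444, -1.0287, 0.8196)
Hamilton product q⊗(0,ω) = (0.7071070, 1.5556354, -0.7071070, -0.4242642)
q + ½dt·q⊗(0,ω), renormalized = (0.7207, 0.0311, 0.6925, -0.0085)
p' = p + v·dt = (-1.2560, 2.9240, 0.9800)
new velocity v' = (-1.4780, -1.9800, 1.9300)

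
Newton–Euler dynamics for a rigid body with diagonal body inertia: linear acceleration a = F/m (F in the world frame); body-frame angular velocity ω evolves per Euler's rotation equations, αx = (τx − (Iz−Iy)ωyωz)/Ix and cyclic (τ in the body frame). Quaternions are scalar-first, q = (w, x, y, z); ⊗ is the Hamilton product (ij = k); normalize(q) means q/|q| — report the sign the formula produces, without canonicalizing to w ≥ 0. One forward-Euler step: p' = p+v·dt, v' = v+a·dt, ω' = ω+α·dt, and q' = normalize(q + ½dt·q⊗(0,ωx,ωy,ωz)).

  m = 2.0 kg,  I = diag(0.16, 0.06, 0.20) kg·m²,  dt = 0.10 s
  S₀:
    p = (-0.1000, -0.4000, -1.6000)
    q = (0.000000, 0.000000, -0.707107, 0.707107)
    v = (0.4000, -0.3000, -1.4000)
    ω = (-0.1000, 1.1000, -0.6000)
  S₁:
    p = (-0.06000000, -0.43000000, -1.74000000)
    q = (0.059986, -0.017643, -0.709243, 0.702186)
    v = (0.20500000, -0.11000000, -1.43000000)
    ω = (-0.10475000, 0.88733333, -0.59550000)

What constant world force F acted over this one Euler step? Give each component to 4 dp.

velocity change Δv = (-0.19500000, 0.19000000, -0.03000000)
F = m·Δv/dt = (-3.9000, 3.8000, -0.6000)

F = (-3.9000, 3.8000, -0.6000)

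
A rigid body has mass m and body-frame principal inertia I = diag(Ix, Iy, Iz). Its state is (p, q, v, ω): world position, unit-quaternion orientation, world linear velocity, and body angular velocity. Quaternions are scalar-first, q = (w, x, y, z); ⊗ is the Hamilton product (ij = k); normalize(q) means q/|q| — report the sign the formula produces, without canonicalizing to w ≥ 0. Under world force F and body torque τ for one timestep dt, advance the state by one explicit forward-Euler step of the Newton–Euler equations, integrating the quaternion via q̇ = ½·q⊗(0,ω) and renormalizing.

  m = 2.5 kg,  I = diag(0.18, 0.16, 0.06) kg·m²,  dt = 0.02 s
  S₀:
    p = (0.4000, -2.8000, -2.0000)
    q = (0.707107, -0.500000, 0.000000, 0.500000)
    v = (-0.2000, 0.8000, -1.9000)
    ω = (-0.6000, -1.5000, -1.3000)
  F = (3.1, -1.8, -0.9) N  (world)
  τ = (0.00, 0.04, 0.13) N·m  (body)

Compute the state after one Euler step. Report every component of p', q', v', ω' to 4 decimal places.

precession coupling ω×(Iω) = (-0.1950, 0.0936, -0.0180)
angular accel α = (1.0833, -0.3350, 2.4667)
ω + α·dt = (-0.5783, -1.5067, -1.2507)
2q̇ = q⊗(0,ω) = (0.3500000, 0.3257358, -2.0106605, -0.1692391)
updated quaternion q' = (0.7105, -0.4966, -0.0201, 0.4982)
linear accel F/m = (1.2400, -0.7200, -0.3600)
new position p' = (0.3960, -2.7840, -2.0380)
v' = v + a·dt = (-0.1752, 0.7856, -1.9072)

p' = (0.3960, -2.7840, -2.0380)
q' = (0.7105, -0.4966, -0.0201, 0.4982)
v' = (-0.1752, 0.7856, -1.9072)
ω' = (-0.5783, -1.5067, -1.2507)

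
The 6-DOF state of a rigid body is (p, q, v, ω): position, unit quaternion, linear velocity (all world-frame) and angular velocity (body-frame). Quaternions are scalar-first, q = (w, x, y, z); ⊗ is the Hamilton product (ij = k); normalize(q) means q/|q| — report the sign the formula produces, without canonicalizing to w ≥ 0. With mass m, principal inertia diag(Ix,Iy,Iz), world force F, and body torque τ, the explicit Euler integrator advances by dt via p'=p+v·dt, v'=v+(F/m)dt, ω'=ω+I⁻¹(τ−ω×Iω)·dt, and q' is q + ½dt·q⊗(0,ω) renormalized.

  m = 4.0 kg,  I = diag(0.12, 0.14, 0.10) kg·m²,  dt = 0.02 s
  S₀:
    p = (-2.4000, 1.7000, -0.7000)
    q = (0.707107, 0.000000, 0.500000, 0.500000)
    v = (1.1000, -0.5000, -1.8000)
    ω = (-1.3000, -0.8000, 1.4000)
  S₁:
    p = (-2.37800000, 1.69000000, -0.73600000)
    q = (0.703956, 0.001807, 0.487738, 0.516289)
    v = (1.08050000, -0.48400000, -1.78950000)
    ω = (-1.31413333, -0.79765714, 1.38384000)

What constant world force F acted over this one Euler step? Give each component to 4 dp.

F = (-3.9000, 3.2000, 2.1000)

velocity change Δv = (-0.01950000, 0.01600000, 0.01050000)
F = m·Δv/dt = (-3.9000, 3.2000, 2.1000)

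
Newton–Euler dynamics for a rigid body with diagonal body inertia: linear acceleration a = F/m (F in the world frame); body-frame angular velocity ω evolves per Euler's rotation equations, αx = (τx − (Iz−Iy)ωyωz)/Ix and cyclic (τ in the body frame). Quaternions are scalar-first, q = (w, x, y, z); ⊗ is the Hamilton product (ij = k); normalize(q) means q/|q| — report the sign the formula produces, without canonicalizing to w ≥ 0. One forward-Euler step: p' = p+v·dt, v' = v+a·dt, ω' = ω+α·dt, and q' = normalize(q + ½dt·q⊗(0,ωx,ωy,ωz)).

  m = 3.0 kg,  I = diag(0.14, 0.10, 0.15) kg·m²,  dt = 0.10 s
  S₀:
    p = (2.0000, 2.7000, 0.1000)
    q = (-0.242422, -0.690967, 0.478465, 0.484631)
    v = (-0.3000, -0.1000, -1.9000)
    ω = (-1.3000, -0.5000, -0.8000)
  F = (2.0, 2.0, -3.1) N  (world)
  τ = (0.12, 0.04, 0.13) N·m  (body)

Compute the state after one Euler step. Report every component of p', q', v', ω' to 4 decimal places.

precession coupling ω×(Iω) = (0.0200, -0.0104, -0.0260)
angular accel α = (0.7143, 0.5040, 1.0400)
new body rate ω' = (-1.2286, -0.4496, -0.6960)
2q̇ = q⊗(0,ω) = (-0.2713198, 0.1746921, -1.0615829, 1.1614256)
updated quaternion q' = (-0.2552, -0.6800, 0.4240, 0.5410)
a = F/m = (0.6667, 0.6667, -1.0333)
p' = p + v·dt = (1.9700, 2.6900, -0.0900)
v + (F/m)dt = (-0.2333, -0.0333, -2.0033)

p' = (1.9700, 2.6900, -0.0900)
q' = (-0.2552, -0.6800, 0.4240, 0.5410)
v' = (-0.2333, -0.0333, -2.0033)
ω' = (-1.2286, -0.4496, -0.6960)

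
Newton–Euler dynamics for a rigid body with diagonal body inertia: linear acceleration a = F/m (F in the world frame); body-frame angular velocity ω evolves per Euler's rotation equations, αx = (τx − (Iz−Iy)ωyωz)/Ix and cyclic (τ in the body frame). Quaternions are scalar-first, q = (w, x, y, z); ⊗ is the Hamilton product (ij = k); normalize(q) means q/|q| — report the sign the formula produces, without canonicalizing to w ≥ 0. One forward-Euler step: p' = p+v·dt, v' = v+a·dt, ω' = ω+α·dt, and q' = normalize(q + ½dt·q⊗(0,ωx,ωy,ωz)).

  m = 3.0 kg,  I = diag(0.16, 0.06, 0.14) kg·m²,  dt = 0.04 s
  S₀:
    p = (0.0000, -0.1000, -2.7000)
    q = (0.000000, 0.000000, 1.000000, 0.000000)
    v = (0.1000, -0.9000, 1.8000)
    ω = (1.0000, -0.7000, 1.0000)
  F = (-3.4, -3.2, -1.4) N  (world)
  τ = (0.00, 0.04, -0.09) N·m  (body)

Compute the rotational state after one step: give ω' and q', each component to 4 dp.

α = I⁻¹(τ − ω×Iω) = (0.3500, 0.3333, -1.1429)
ω + α·dt = (1.0140, -0.6867, 0.9543)
2q̇ = q⊗(0,ω) = (0.7000000, 1.0000000, 0.0000000, -1.0000000)
q' = normalize(q + ½dt·q⊗(0,ω)) = (0.0140, 0.0200, 0.9995, -0.0200)

ω' = (1.0140, -0.6867, 0.9543)
q' = (0.0140, 0.0200, 0.9995, -0.0200)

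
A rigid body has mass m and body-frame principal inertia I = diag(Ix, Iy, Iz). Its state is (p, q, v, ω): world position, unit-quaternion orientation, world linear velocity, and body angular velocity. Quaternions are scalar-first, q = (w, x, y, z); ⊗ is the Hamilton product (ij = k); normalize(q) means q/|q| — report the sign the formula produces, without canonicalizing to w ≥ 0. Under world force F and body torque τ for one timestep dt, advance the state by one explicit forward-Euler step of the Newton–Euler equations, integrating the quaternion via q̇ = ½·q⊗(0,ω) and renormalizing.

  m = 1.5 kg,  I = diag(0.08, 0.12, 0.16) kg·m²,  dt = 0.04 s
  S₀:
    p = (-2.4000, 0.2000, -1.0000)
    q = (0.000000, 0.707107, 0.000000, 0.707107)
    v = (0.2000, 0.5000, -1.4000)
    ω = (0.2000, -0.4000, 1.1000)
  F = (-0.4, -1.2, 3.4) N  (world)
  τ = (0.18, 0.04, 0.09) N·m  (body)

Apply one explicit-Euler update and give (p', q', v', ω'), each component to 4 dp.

(τ − ω×Iω)/I = (2.4700, 0.4800, 0.5825)
ω' = ω + α·dt = (0.2988, -0.3808, 1.1233)
Hamilton product q⊗(0,ω) = (-0.9192391, 0.2828428, -0.6363963, -0.2828428)
q' = normalize(q + ½dt·q⊗(0,ω)) = (-0.0184, 0.7126, -0.0127, 0.7013)
a = F/m = (-0.2667, -0.8000, 2.2667)
p' = p + v·dt = (-2.3920, 0.2200, -1.0560)
v + (F/m)dt = (0.1893, 0.4680, -1.3093)

p' = (-2.3920, 0.2200, -1.0560)
q' = (-0.0184, 0.7126, -0.0127, 0.7013)
v' = (0.1893, 0.4680, -1.3093)
ω' = (0.2988, -0.3808, 1.1233)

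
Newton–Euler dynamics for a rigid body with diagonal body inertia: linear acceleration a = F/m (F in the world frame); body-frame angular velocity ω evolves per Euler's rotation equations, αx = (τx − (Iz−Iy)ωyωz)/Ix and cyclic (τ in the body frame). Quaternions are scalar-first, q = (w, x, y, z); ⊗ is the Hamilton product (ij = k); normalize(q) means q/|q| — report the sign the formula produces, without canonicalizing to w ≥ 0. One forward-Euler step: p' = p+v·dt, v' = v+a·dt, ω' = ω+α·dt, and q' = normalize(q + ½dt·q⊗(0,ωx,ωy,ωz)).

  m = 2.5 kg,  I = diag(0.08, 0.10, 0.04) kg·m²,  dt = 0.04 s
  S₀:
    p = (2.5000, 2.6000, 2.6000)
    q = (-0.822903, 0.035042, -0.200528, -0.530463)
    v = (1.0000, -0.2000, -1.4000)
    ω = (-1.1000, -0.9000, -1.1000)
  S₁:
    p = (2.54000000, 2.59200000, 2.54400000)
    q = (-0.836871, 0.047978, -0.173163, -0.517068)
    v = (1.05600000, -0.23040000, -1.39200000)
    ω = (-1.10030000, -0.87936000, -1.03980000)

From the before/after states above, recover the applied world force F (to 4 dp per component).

F = (3.5000, -1.9000, 0.5000)

Δv = v₁−v₀ = (0.05600000, -0.03040000, 0.00800000)
F = m·Δv/dt = (3.5000, -1.9000, 0.5000)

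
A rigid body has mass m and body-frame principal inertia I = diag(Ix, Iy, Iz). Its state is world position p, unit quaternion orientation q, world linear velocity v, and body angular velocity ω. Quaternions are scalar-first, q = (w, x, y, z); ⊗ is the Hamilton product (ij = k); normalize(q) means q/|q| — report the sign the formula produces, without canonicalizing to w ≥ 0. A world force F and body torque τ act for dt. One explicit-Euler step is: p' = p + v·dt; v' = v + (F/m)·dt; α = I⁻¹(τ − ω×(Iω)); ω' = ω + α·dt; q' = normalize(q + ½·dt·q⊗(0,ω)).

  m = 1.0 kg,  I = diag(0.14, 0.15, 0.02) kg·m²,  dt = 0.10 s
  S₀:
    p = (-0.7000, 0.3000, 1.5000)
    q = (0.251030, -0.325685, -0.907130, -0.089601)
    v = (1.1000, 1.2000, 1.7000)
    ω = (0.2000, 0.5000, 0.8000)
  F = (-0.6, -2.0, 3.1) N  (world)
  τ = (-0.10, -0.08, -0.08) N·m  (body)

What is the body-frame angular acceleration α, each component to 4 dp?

α = (-0.3429, -0.6613, -4.0500)

ω×(Iω) gyroscopic = (-0.0520, 0.0192, 0.0010)
(τ − ω×Iω)/I = (-0.3429, -0.6613, -4.0500)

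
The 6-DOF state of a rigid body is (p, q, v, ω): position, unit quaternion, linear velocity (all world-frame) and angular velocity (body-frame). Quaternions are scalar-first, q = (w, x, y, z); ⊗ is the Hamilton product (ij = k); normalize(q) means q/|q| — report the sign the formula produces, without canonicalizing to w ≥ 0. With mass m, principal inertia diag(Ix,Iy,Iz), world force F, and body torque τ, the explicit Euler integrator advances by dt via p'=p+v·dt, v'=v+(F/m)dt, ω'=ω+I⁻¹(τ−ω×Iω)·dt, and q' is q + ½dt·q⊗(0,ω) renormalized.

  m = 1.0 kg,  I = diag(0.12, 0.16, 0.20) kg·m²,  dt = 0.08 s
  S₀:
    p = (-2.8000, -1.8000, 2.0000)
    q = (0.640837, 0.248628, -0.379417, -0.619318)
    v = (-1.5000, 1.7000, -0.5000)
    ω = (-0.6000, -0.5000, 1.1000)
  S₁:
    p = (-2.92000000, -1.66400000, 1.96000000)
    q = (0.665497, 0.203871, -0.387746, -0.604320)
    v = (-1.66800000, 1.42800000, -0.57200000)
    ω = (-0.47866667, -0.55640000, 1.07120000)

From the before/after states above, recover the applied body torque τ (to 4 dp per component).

rate change Δω = (0.12133333, -0.05640000, -0.02880000)
I·α + gyro = (0.1600, -0.0600, -0.0600)

τ = (0.1600, -0.0600, -0.0600)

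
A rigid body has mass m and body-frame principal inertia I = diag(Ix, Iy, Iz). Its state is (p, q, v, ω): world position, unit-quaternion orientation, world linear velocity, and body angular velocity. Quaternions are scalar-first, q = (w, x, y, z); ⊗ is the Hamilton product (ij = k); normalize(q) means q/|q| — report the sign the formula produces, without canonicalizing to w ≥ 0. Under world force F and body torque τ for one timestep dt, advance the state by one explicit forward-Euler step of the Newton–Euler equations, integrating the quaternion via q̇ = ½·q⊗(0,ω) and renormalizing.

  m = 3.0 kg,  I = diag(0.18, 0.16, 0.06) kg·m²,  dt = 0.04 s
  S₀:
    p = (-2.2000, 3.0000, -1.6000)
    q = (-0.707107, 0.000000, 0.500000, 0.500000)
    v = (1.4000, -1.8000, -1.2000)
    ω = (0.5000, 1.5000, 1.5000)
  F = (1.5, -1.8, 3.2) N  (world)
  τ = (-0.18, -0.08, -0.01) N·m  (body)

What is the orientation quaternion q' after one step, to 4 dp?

q' = (-0.7364, -0.0071, 0.4833, 0.4733)

2q̇ = q⊗(0,ω) = (-1.5000000, -0.3535535, -0.8106605, -1.3106605)
updated quaternion q' = (-0.7364, -0.0071, 0.4833, 0.4733)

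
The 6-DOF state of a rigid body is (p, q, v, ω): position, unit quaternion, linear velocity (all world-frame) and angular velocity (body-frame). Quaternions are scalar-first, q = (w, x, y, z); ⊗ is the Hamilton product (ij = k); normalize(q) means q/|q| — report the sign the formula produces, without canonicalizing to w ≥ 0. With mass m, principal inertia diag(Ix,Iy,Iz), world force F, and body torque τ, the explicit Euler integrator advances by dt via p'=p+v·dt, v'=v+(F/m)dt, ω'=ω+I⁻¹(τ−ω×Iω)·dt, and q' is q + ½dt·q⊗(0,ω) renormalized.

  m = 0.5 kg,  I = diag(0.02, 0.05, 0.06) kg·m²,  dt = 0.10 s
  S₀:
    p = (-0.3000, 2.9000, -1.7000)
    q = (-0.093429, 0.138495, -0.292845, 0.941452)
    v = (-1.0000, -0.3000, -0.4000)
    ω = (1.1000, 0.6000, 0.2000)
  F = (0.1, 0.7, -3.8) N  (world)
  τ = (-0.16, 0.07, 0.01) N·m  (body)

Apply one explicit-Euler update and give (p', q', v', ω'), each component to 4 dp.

p' = (-0.4000, 2.8700, -1.7400)
q' = (-0.1015, 0.1020, -0.2448, 0.9589)
v' = (-0.9800, -0.1600, -1.1600)
ω' = (0.2940, 0.7576, 0.1837)

new position p' = (-0.4000, 2.8700, -1.7400)
v + (F/m)dt = (-0.9800, -0.1600, -1.1600)
angular accel α = (-8.0600, 1.5760, -0.1633)
new body rate ω' = (0.2940, 0.7576, 0.1837)
q⊗(0,ω) = (-0.1649279, -0.7262121, 0.9518408, 0.3865407)
q' = normalize(q + ½dt·q⊗(0,ω)) = (-0.1015, 0.1020, -0.2448, 0.9589)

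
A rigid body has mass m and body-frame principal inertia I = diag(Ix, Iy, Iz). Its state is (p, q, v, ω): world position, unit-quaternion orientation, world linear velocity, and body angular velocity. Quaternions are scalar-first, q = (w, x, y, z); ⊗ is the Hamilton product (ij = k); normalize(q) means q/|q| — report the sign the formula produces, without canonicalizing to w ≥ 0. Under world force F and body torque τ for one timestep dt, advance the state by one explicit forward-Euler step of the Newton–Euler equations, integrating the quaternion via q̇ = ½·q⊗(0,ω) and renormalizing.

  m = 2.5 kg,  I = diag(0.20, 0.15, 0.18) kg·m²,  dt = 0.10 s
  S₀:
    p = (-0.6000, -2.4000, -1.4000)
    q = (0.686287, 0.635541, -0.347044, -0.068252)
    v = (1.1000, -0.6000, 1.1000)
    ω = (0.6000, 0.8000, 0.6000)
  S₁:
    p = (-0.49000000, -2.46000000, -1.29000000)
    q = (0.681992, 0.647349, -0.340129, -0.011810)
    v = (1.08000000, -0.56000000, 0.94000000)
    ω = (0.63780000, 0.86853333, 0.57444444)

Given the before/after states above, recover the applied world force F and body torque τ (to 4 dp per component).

ω₁ − ω₀ = (0.03780000, 0.06853333, -0.02555556)
precession coupling = (0.0144, 0.0072, -0.0240)
τ = I·(Δω/dt) + ω₀×(Iω₀) = (0.0900, 0.1100, -0.0700)
v₁ − v₀ = (-0.02000000, 0.04000000, -0.16000000)
F = m·Δv/dt = (-0.5000, 1.0000, -4.0000)

F = (-0.5000, 1.0000, -4.0000)
τ = (0.0900, 0.1100, -0.0700)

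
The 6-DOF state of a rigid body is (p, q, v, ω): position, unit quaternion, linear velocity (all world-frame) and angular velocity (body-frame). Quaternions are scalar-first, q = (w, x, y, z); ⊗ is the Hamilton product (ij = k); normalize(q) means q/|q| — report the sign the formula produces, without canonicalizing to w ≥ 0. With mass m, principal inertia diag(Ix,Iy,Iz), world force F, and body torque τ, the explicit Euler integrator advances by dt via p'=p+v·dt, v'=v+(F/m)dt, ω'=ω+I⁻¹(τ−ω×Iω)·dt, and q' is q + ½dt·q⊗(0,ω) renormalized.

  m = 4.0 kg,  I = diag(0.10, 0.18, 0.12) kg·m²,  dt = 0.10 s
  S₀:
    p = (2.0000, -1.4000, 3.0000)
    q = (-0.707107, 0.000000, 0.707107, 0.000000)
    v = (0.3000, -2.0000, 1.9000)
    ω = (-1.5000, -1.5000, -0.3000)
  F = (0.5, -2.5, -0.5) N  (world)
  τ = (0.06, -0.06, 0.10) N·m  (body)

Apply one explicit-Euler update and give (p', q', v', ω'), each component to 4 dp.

p' = (2.0300, -1.6000, 3.1900)
q' = (-0.6504, 0.0422, 0.7558, 0.0633)
v' = (0.3125, -2.0625, 1.8875)
ω' = (-1.4130, -1.5283, -0.3667)

ω×(Iω) gyroscopic = (-0.0270, -0.0090, 0.1800)
α = I⁻¹(τ − ω×Iω) = (0.8700, -0.2833, -0.6667)
new body rate ω' = (-1.4130, -1.5283, -0.3667)
q⊗(0,ω) = (1.0606605, 0.8485284, 1.0606605, 1.2727926)
q + ½dt·q⊗(0,ω), renormalized = (-0.6504, 0.0422, 0.7558, 0.0633)
a = F/m = (0.1250, -0.6250, -0.1250)
new position p' = (2.0300, -1.6000, 3.1900)
v + (F/m)dt = (0.3125, -2.0625, 1.8875)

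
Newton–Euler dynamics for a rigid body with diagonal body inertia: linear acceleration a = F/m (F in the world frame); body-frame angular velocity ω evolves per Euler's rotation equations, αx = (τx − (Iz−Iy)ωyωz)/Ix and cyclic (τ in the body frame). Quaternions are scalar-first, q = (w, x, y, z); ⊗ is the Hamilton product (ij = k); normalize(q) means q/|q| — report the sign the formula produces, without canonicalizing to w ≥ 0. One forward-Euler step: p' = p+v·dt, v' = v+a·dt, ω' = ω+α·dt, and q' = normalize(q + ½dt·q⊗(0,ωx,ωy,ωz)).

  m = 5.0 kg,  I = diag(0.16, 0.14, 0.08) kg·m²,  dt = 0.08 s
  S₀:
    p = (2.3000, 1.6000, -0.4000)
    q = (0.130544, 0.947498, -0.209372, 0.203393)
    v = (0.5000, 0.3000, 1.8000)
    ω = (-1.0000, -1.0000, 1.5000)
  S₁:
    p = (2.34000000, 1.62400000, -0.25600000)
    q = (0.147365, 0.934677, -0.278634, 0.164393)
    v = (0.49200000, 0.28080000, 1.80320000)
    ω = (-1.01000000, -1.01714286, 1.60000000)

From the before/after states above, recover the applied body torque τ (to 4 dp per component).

rate change Δω = (-0.01000000, -0.01714286, 0.10000000)
I·α + gyro = (0.0700, -0.1500, 0.0800)

τ = (0.0700, -0.1500, 0.0800)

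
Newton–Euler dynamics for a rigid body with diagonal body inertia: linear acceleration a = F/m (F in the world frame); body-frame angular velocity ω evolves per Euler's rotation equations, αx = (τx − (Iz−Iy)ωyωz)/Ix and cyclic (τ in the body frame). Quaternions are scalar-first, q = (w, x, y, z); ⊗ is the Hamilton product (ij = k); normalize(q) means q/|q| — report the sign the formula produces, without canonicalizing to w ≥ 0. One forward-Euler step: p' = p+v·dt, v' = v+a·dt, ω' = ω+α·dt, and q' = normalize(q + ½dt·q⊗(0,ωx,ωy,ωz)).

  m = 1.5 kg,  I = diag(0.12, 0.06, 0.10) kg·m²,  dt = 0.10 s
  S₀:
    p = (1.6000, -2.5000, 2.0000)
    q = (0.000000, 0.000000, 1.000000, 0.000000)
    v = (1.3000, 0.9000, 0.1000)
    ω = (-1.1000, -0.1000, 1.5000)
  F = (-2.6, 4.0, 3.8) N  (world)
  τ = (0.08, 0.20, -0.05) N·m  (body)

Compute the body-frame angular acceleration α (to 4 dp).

precession coupling ω×(Iω) = (-0.0060, -0.0330, -0.0066)
angular accel α = (0.7167, 3.8833, -0.4340)

α = (0.7167, 3.8833, -0.4340)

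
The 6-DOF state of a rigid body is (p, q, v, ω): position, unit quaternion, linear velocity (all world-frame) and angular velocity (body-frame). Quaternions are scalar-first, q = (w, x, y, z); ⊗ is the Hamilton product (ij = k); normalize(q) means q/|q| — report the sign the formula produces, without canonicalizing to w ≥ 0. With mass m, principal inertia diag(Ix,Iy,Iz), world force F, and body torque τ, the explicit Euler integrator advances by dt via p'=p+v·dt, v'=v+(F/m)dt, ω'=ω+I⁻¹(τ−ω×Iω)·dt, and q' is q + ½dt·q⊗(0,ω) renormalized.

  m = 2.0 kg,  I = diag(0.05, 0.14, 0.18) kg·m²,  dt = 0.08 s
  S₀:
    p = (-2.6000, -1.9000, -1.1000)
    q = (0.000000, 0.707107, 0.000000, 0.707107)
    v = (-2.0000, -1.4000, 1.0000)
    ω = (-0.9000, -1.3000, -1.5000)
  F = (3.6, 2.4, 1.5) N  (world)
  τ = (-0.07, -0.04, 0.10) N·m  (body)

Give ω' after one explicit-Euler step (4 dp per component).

ω' = (-1.1368, -1.2226, -1.5024)

(τ − ω×Iω)/I = (-2.9600, 0.9679, -0.0294)
ω + α·dt = (-1.1368, -1.2226, -1.5024)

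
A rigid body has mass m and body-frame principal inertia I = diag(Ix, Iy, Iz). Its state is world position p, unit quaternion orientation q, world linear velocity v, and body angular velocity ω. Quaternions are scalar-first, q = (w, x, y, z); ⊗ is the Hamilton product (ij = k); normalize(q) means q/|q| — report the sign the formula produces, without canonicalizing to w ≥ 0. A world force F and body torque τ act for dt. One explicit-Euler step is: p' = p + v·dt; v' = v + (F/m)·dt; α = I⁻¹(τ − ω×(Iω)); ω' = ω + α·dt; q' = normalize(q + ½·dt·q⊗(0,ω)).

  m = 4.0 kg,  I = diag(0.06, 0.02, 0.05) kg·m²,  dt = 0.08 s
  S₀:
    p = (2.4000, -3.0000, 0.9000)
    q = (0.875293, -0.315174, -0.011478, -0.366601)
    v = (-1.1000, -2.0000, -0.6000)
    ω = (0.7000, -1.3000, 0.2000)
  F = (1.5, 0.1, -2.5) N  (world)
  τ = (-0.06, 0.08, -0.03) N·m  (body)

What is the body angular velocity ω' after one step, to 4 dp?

ω' = (0.6304, -0.9856, 0.0938)

angular accel α = (-0.8700, 3.9300, -1.3280)
ω' = ω + α·dt = (0.6304, -0.9856, 0.0938)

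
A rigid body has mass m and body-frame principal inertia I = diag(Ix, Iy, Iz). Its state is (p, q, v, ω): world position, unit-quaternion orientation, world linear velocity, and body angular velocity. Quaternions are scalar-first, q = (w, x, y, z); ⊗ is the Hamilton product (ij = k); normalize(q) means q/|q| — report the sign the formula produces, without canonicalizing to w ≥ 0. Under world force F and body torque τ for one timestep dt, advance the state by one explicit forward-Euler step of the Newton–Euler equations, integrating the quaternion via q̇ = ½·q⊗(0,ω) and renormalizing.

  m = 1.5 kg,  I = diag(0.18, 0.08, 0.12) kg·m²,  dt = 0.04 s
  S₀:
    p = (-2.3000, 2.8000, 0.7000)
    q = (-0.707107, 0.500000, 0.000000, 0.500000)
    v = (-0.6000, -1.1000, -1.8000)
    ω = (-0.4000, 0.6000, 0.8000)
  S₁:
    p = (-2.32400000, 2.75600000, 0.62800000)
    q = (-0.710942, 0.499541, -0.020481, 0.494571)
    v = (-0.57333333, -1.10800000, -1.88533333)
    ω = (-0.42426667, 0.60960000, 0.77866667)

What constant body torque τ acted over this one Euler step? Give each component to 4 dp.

τ = (-0.0900, 0.0000, -0.0400)

Δω = ω₁−ω₀ = (-0.02426667, 0.00960000, -0.02133333)
I·α + gyro = (-0.0900, 0.0000, -0.0400)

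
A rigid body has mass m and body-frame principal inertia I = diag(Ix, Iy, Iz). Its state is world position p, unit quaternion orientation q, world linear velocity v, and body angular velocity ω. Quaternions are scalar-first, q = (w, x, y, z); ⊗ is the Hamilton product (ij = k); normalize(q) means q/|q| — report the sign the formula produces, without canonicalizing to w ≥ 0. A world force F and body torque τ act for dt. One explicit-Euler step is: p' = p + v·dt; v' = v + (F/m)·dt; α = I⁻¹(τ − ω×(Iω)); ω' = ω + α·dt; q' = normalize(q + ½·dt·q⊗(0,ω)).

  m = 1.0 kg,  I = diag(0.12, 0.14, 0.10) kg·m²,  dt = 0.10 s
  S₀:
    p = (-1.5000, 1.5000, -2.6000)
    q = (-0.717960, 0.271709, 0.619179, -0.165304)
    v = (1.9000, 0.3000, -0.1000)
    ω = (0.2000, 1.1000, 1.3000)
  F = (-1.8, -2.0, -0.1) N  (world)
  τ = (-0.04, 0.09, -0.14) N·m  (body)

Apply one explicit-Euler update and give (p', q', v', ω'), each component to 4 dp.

angular accel α = (0.1433, 0.6057, -1.4440)
new body rate ω' = (0.2143, 1.1606, 1.1556)
2q̇ = q⊗(0,ω) = (-0.5205435, 0.8431751, -1.1760385, -0.7583039)
q' = normalize(q + ½dt·q⊗(0,ω)) = (-0.7413, 0.3127, 0.5583, -0.2025)
linear accel F/m = (-1.8000, -2.0000, -0.1000)
p + v·dt = (-1.3100, 1.5300, -2.6100)
new velocity v' = (1.7200, 0.1000, -0.1100)

p' = (-1.3100, 1.5300, -2.6100)
q' = (-0.7413, 0.3127, 0.5583, -0.2025)
v' = (1.7200, 0.1000, -0.1100)
ω' = (0.2143, 1.1606, 1.1556)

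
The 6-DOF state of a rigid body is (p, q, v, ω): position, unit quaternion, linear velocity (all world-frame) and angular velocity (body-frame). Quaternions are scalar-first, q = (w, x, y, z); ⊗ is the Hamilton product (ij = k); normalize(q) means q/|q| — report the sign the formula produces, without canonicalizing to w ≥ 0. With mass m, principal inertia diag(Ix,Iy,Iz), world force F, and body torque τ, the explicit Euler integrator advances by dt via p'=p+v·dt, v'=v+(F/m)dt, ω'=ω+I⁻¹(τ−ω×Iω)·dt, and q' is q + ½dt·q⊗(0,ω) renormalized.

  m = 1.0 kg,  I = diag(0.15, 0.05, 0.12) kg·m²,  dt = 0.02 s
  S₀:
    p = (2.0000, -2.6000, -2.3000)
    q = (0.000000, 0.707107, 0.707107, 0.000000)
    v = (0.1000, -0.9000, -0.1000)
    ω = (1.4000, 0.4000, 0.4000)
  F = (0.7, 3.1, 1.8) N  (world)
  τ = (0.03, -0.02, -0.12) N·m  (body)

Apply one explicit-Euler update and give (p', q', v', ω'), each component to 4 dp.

(τ − ω×Iω)/I = (0.1253, -0.7360, -0.5333)
new body rate ω' = (1.4025, 0.3853, 0.3893)
Hamilton product q⊗(0,ω) = (-1.2727926, 0.2828428, -0.2828428, -0.7071070)
updated quaternion q' = (-0.0127, 0.7099, 0.7042, -0.0071)
a = F/m = (0.7000, 3.1000, 1.8000)
p' = p + v·dt = (2.0020, -2.6180, -2.3020)
v' = v + a·dt = (0.1140, -0.8380, -0.0640)

p' = (2.0020, -2.6180, -2.3020)
q' = (-0.0127, 0.7099, 0.7042, -0.0071)
v' = (0.1140, -0.8380, -0.0640)
ω' = (1.4025, 0.3853, 0.3893)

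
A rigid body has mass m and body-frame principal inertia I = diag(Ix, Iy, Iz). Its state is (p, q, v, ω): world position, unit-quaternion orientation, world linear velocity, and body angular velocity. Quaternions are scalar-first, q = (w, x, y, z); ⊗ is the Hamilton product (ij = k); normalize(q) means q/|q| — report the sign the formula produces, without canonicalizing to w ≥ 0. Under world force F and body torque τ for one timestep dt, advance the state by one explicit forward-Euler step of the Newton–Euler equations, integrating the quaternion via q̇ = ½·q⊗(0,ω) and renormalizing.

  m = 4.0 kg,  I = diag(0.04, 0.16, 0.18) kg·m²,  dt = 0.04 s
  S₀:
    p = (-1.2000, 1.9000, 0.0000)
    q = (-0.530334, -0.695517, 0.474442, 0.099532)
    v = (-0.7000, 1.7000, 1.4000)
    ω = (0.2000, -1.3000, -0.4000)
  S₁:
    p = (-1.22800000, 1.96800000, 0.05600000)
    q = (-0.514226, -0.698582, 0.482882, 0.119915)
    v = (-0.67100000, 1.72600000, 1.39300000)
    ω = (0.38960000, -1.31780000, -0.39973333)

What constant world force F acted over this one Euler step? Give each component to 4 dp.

F = (2.9000, 2.6000, -0.7000)

Δv = v₁−v₀ = (0.02900000, 0.02600000, -0.00700000)
F = m·Δv/dt = (2.9000, 2.6000, -0.7000)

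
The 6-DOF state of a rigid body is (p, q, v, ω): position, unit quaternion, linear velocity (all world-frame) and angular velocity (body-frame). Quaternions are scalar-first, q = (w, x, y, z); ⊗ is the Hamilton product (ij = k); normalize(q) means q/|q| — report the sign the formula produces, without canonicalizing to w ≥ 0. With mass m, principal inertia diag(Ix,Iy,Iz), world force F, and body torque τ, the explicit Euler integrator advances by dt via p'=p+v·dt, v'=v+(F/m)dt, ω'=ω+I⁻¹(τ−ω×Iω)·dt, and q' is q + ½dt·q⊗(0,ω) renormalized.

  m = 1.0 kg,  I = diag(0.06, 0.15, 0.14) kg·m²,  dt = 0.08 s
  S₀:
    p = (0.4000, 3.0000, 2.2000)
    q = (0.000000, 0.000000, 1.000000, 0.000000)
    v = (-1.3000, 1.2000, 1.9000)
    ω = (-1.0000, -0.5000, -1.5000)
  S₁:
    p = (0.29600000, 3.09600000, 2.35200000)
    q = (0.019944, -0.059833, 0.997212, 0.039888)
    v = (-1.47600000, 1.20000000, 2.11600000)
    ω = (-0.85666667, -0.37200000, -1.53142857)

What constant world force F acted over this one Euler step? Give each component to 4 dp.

v₁ − v₀ = (-0.17600000, 0.00000000, 0.21600000)
applied force F = (-2.2000, 0.0000, 2.7000)

F = (-2.2000, 0.0000, 2.7000)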